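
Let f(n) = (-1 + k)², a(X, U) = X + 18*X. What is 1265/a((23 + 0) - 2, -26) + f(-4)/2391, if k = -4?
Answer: 1011530/318003 ≈ 3.1809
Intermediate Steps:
a(X, U) = 19*X
f(n) = 25 (f(n) = (-1 - 4)² = (-5)² = 25)
1265/a((23 + 0) - 2, -26) + f(-4)/2391 = 1265/((19*((23 + 0) - 2))) + 25/2391 = 1265/((19*(23 - 2))) + 25*(1/2391) = 1265/((19*21)) + 25/2391 = 1265/399 + 25/2391 = 1011530/318003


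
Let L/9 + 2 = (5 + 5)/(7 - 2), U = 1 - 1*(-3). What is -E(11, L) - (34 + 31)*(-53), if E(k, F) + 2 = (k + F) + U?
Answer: 3432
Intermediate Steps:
U = 4 (U = 1 + 3 = 4)
L = 0 (L = -18 + 9*((5 + 5)/(7 - 2)) = -18 + 9*(10/5) = -18 + 9*(10*(1/5)) = -18 + 9*2 = -18 + 18 = 0)
E(k, F) = 2 + F + k (E(k, F) = -2 + ((k + F) + 4) = -2 + ((F + k) + 4) = -2 + (4 + F + k) = 2 + F + k)
-E(11, L) - (34 + 31)*(-53) = -(2 + 0 + 11) - (34 + 31)*(-53) = -1*13 - 1*65*(-53) = -13 - 65*(-53) = -13 + 3445 = 3432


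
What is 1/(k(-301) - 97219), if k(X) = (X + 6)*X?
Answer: -1/8424 ≈ -0.00011871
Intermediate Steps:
k(X) = X*(6 + X) (k(X) = (6 + X)*X = X*(6 + X))
1/(k(-301) - 97219) = 1/(-301*(6 - 301) - 97219) = 1/(-301*(-295) - 97219) = 1/(88795 - 97219) = 1/(-8424) = -1/8424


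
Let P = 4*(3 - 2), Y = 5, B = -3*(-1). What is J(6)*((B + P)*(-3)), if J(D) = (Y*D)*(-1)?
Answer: 630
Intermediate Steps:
B = 3
J(D) = -5*D (J(D) = (5*D)*(-1) = -5*D)
P = 4 (P = 4*1 = 4)
J(6)*((B + P)*(-3)) = (-5*6)*((3 + 4)*(-3)) = -210*(-3) = -30*(-21) = 630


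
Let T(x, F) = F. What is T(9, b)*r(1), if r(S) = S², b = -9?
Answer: -9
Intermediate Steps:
T(9, b)*r(1) = -9*1² = -9*1 = -9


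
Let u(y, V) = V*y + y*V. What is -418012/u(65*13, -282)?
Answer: 104503/119145 ≈ 0.87711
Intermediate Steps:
u(y, V) = 2*V*y (u(y, V) = V*y + V*y = 2*V*y)
-418012/u(65*13, -282) = -418012/(2*(-282)*(65*13)) = -418012/(2*(-282)*845) = -418012/(-476580) = -418012*(-1/476580) = 104503/119145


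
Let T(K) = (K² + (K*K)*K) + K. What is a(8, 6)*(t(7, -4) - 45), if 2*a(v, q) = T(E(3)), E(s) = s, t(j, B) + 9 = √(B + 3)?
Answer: -1053 + 39*I/2 ≈ -1053.0 + 19.5*I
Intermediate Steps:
t(j, B) = -9 + √(3 + B) (t(j, B) = -9 + √(B + 3) = -9 + √(3 + B))
T(K) = K + K² + K³ (T(K) = (K² + K²*K) + K = (K² + K³) + K = K + K² + K³)
a(v, q) = 39/2 (a(v, q) = (3*(1 + 3 + 3²))/2 = (3*(1 + 3 + 9))/2 = (3*13)/2 = (½)*39 = 39/2)
a(8, 6)*(t(7, -4) - 45) = 39*((-9 + √(3 - 4)) - 45)/2 = 39*((-9 + √(-1)) - 45)/2 = 39*((-9 + I) - 45)/2 = 39*(-54 + I)/2 = -1053 + 39*I/2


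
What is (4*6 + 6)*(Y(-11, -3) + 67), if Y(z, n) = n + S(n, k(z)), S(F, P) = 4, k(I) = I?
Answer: 2040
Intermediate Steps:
Y(z, n) = 4 + n (Y(z, n) = n + 4 = 4 + n)
(4*6 + 6)*(Y(-11, -3) + 67) = (4*6 + 6)*((4 - 3) + 67) = (24 + 6)*(1 + 67) = 30*68 = 2040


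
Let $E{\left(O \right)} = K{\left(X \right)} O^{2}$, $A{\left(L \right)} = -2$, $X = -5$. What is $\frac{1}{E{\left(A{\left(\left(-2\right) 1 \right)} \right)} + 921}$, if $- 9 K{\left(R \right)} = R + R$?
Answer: $\frac{9}{8329} \approx 0.0010806$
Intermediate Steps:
$K{\left(R \right)} = - \frac{2 R}{9}$ ($K{\left(R \right)} = - \frac{R + R}{9} = - \frac{2 R}{9}$)
$E{\left(O \right)} = \frac{10 O^{2}}{9}$ ($E{\left(O \right)} = \left(- \frac{2}{9}\right) \left(-5\right) O^{2} = \frac{10 O^{2}}{9}$)
$\frac{1}{E{\left(A{\left(\left(-2\right) 1 \right)} \right)} + 921} = \frac{1}{\frac{10 \left(-2\right)^{2}}{9} + 921} = \frac{1}{\frac{10}{9} \cdot 4 + 921} = \frac{1}{\frac{40}{9} + 921} = \frac{1}{\frac{8329}{9}} = \frac{9}{8329}$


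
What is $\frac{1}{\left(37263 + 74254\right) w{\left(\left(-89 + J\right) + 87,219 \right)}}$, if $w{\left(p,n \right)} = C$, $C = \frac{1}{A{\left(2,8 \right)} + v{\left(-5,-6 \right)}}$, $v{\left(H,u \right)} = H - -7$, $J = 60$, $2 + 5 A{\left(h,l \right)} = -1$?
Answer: $\frac{1}{79655} \approx 1.2554 \cdot 10^{-5}$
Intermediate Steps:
$A{\left(h,l \right)} = - \frac{3}{5}$ ($A{\left(h,l \right)} = - \frac{2}{5} + \frac{1}{5} \left(-1\right) = - \frac{2}{5} - \frac{1}{5} = - \frac{3}{5}$)
$v{\left(H,u \right)} = 7 + H$ ($v{\left(H,u \right)} = H + 7 = 7 + H$)
$C = \frac{5}{7}$ ($C = \frac{1}{- \frac{3}{5} + \left(7 - 5\right)} = \frac{1}{- \frac{3}{5} + 2} = \frac{1}{\frac{7}{5}} = \frac{5}{7} \approx 0.71429$)
$w{\left(p,n \right)} = \frac{5}{7}$
$\frac{1}{\left(37263 + 74254\right) w{\left(\left(-89 + J\right) + 87,219 \right)}} = \frac{1}{\left(37263 + 74254\right) \frac{5}{7}} = \frac{1}{111517} \cdot \frac{7}{5} = \frac{1}{79655}$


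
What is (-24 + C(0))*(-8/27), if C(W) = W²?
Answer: 64/9 ≈ 7.1111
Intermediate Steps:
(-24 + C(0))*(-8/27) = (-24 + 0²)*(-8/27) = (-24 + 0)*(-8*1/27) = -24*(-8/27) = 64/9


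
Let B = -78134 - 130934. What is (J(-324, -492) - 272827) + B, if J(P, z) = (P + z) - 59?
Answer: -482770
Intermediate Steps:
J(P, z) = -59 + P + z
B = -209068
(J(-324, -492) - 272827) + B = ((-59 - 324 - 492) - 272827) - 209068 = (-875 - 272827) - 209068 = -273702 - 209068 = -482770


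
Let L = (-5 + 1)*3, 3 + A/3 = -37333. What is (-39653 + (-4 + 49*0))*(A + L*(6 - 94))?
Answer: 4400023464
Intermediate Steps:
A = -112008 (A = -9 + 3*(-37333) = -9 - 111999 = -112008)
L = -12 (L = -4*3 = -12)
(-39653 + (-4 + 49*0))*(A + L*(6 - 94)) = (-39653 + (-4 + 49*0))*(-112008 - 12*(6 - 94)) = (-39653 + (-4 + 0))*(-112008 - 12*(-88)) = (-39653 - 4)*(-112008 + 1056) = -39657*(-110952) = 4400023464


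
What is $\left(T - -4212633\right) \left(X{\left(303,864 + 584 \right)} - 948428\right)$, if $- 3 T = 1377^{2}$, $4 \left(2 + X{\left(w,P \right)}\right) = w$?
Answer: $- \frac{6791335488015}{2} \approx -3.3957 \cdot 10^{12}$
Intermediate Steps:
$X{\left(w,P \right)} = -2 + \frac{w}{4}$
$T = -632043$ ($T = - \frac{1377^{2}}{3} = \left(- \frac{1}{3}\right) 1896129 = -632043$)
$\left(T - -4212633\right) \left(X{\left(303,864 + 584 \right)} - 948428\right) = \left(-632043 - -4212633\right) \left(\left(-2 + \frac{1}{4} \cdot 303\right) - 948428\right) = \left(-632043 + 4212633\right) \left(\left(-2 + \frac{303}{4}\right) - 948428\right) = 3580590 \left(\frac{295}{4} - 948428\right) = 3580590 \left(- \frac{3793417}{4}\right) = - \frac{6791335488015}{2}$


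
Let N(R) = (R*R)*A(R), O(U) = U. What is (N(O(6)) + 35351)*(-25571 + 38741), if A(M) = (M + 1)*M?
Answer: 485485710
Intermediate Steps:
A(M) = M*(1 + M) (A(M) = (1 + M)*M = M*(1 + M))
N(R) = R³*(1 + R) (N(R) = (R*R)*(R*(1 + R)) = R²*(R*(1 + R)) = R³*(1 + R))
(N(O(6)) + 35351)*(-25571 + 38741) = (6³*(1 + 6) + 35351)*(-25571 + 38741) = (216*7 + 35351)*13170 = (1512 + 35351)*13170 = 36863*13170 = 485485710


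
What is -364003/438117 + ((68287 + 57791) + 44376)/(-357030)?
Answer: -3789607152/2896683565 ≈ -1.3083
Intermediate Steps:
-364003/438117 + ((68287 + 57791) + 44376)/(-357030) = -364003*1/438117 + (126078 + 44376)*(-1/357030) = -364003/438117 + 170454*(-1/357030) = -364003/438117 - 28409/59505 = -3789607152/2896683565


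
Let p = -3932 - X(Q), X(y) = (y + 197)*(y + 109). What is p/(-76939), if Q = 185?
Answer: 116240/76939 ≈ 1.5108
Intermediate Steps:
X(y) = (109 + y)*(197 + y) (X(y) = (197 + y)*(109 + y) = (109 + y)*(197 + y))
p = -116240 (p = -3932 - (21473 + 185² + 306*185) = -3932 - (21473 + 34225 + 56610) = -3932 - 1*112308 = -3932 - 112308 = -116240)
p/(-76939) = -116240/(-76939) = -116240*(-1/76939) = 116240/76939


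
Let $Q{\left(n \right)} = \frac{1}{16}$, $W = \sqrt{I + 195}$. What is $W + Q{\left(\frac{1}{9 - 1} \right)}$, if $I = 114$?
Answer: $\frac{1}{16} + \sqrt{309} \approx 17.641$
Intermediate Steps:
$W = \sqrt{309}$ ($W = \sqrt{114 + 195} = \sqrt{309} \approx 17.578$)
$Q{\left(n \right)} = \frac{1}{16}$
$W + Q{\left(\frac{1}{9 - 1} \right)} = \sqrt{309} + \frac{1}{16} = \frac{1}{16} + \sqrt{309}$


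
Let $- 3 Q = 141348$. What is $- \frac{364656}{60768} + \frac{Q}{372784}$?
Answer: $- \frac{361461113}{58993068} \approx -6.1272$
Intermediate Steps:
$Q = -47116$ ($Q = \left(- \frac{1}{3}\right) 141348 = -47116$)
$- \frac{364656}{60768} + \frac{Q}{372784} = - \frac{364656}{60768} - \frac{47116}{372784} = \left(-364656\right) \frac{1}{60768} - \frac{11779}{93196} = - \frac{7597}{1266} - \frac{11779}{93196} = - \frac{361461113}{58993068}$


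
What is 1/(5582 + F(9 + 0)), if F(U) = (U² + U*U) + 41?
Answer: 1/5785 ≈ 0.00017286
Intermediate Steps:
F(U) = 41 + 2*U² (F(U) = (U² + U²) + 41 = 2*U² + 41 = 41 + 2*U²)
1/(5582 + F(9 + 0)) = 1/(5582 + (41 + 2*(9 + 0)²)) = 1/(5582 + (41 + 2*9²)) = 1/(5582 + (41 + 2*81)) = 1/(5582 + (41 + 162)) = 1/(5582 + 203) = 1/5785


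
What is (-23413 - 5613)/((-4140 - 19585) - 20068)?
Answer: 29026/43793 ≈ 0.66280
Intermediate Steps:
(-23413 - 5613)/((-4140 - 19585) - 20068) = -29026/(-23725 - 20068) = -29026/(-43793) = -29026*(-1/43793) = 29026/43793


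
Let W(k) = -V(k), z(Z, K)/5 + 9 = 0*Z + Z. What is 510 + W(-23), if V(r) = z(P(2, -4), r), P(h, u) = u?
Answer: 575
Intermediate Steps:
z(Z, K) = -45 + 5*Z (z(Z, K) = -45 + 5*(0*Z + Z) = -45 + 5*(0 + Z) = -45 + 5*Z)
V(r) = -65 (V(r) = -45 + 5*(-4) = -45 - 20 = -65)
W(k) = 65 (W(k) = -1*(-65) = 65)
510 + W(-23) = 510 + 65 = 575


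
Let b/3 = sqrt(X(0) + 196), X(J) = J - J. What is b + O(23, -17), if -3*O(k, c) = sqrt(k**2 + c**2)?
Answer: 42 - sqrt(818)/3 ≈ 32.466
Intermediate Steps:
O(k, c) = -sqrt(c**2 + k**2)/3 (O(k, c) = -sqrt(k**2 + c**2)/3 = -sqrt(c**2 + k**2)/3)
X(J) = 0
b = 42 (b = 3*sqrt(0 + 196) = 3*sqrt(196) = 3*14 = 42)
b + O(23, -17) = 42 - sqrt((-17)**2 + 23**2)/3 = 42 - sqrt(289 + 529)/3 = 42 - sqrt(818)/3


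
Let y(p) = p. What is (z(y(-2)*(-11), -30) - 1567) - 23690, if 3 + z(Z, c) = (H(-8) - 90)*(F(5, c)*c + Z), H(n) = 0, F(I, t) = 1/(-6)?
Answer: -27690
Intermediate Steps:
F(I, t) = -⅙
z(Z, c) = -3 - 90*Z + 15*c (z(Z, c) = -3 + (0 - 90)*(-c/6 + Z) = -3 - 90*(Z - c/6) = -3 + (-90*Z + 15*c) = -3 - 90*Z + 15*c)
(z(y(-2)*(-11), -30) - 1567) - 23690 = ((-3 - (-180)*(-11) + 15*(-30)) - 1567) - 23690 = ((-3 - 90*22 - 450) - 1567) - 23690 = ((-3 - 1980 - 450) - 1567) - 23690 = (-2433 - 1567) - 23690 = -4000 - 23690 = -27690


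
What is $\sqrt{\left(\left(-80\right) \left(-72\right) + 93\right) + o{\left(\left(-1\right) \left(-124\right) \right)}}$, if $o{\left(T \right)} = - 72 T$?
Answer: $5 i \sqrt{123} \approx 55.453 i$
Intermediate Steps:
$\sqrt{\left(\left(-80\right) \left(-72\right) + 93\right) + o{\left(\left(-1\right) \left(-124\right) \right)}} = \sqrt{\left(\left(-80\right) \left(-72\right) + 93\right) - 72 \left(\left(-1\right) \left(-124\right)\right)} = \sqrt{\left(5760 + 93\right) - 8928} = \sqrt{5853 - 8928} = \sqrt{-3075} = 5 i \sqrt{123}$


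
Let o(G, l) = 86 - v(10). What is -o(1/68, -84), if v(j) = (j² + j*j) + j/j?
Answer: 115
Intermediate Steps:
v(j) = 1 + 2*j² (v(j) = (j² + j²) + 1 = 2*j² + 1 = 1 + 2*j²)
o(G, l) = -115 (o(G, l) = 86 - (1 + 2*10²) = 86 - (1 + 2*100) = 86 - (1 + 200) = 86 - 1*201 = 86 - 201 = -115)
-o(1/68, -84) = -1*(-115) = 115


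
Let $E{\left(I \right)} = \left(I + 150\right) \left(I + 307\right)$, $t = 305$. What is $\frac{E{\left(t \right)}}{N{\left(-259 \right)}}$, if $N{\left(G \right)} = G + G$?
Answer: $- \frac{19890}{37} \approx -537.57$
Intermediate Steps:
$N{\left(G \right)} = 2 G$
$E{\left(I \right)} = \left(150 + I\right) \left(307 + I\right)$
$\frac{E{\left(t \right)}}{N{\left(-259 \right)}} = \frac{46050 + 305^{2} + 457 \cdot 305}{2 \left(-259\right)} = \frac{46050 + 93025 + 139385}{-518} = 278460 \left(- \frac{1}{518}\right) = - \frac{19890}{37}$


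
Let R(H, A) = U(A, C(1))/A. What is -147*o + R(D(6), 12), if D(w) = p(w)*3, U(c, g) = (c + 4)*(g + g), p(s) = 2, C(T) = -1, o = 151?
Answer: -66599/3 ≈ -22200.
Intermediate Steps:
U(c, g) = 2*g*(4 + c) (U(c, g) = (4 + c)*(2*g) = 2*g*(4 + c))
D(w) = 6 (D(w) = 2*3 = 6)
R(H, A) = (-8 - 2*A)/A (R(H, A) = (2*(-1)*(4 + A))/A = (-8 - 2*A)/A)
-147*o + R(D(6), 12) = -147*151 + (-2 - 8/12) = -22197 + (-2 - 8*1/12) = -22197 + (-2 - 2/3) = -22197 - 8/3 = -66599/3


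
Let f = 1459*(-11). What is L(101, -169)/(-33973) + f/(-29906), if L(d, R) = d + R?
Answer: 547266285/1015996538 ≈ 0.53865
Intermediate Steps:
L(d, R) = R + d
f = -16049
L(101, -169)/(-33973) + f/(-29906) = (-169 + 101)/(-33973) - 16049/(-29906) = -68*(-1/33973) - 16049*(-1/29906) = 68/33973 + 16049/29906 = 547266285/1015996538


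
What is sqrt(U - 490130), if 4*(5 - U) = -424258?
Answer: I*sqrt(1536242)/2 ≈ 619.73*I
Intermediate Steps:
U = 212139/2 (U = 5 - 1/4*(-424258) = 5 + 212129/2 = 212139/2 ≈ 1.0607e+5)
sqrt(U - 490130) = sqrt(212139/2 - 490130) = sqrt(-768121/2) = I*sqrt(1536242)/2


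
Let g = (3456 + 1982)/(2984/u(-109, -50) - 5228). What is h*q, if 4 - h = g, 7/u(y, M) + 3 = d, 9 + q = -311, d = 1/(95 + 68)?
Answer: -574241888/371067 ≈ -1547.5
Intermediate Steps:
d = 1/163 ≈ 0.0061350
q = -320 (q = -9 - 311 = -320)
u(y, M) = -1141/488 (u(y, M) = 7/(-3 + 1/163) = 7/(-488/163) = 7*(-163/488) = -1141/488)
g = -3102379/3710670 (g = (3456 + 1982)/(2984/(-1141/488) - 5228) = 5438/(2984*(-488/1141) - 5228) = 5438/(-1456192/1141 - 5228) = 5438/(-7421340/1141) = 5438*(-1141/7421340) = -3102379/3710670 ≈ -0.83607)
h = 17945059/3710670 (h = 4 - 1*(-3102379/3710670) = 4 + 3102379/3710670 = 17945059/3710670 ≈ 4.8361)
h*q = (17945059/3710670)*(-320) = -574241888/371067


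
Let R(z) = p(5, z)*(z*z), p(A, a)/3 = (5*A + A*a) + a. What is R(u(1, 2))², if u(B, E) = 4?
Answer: 5531904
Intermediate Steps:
p(A, a) = 3*a + 15*A + 3*A*a (p(A, a) = 3*((5*A + A*a) + a) = 3*(a + 5*A + A*a) = 3*a + 15*A + 3*A*a)
R(z) = z²*(75 + 18*z) (R(z) = (3*z + 15*5 + 3*5*z)*(z*z) = (3*z + 75 + 15*z)*z² = (75 + 18*z)*z² = z²*(75 + 18*z))
R(u(1, 2))² = (4²*(75 + 18*4))² = (16*(75 + 72))² = (16*147)² = 2352² = 5531904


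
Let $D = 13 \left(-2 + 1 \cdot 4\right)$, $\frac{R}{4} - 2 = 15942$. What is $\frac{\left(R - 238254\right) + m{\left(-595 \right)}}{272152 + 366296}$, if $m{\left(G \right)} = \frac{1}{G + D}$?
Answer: $- \frac{33092661}{121092304} \approx -0.27328$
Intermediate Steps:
$R = 63776$ ($R = 8 + 4 \cdot 15942 = 8 + 63768 = 63776$)
$D = 26$ ($D = 13 \left(-2 + 4\right) = 13 \cdot 2 = 26$)
$m{\left(G \right)} = \frac{1}{26 + G}$ ($m{\left(G \right)} = \frac{1}{G + 26} = \frac{1}{26 + G}$)
$\frac{\left(R - 238254\right) + m{\left(-595 \right)}}{272152 + 366296} = \frac{\left(63776 - 238254\right) + \frac{1}{26 - 595}}{272152 + 366296} = \frac{-174478 + \frac{1}{-569}}{638448} = \left(-174478 - \frac{1}{569}\right) \frac{1}{638448} = \left(- \frac{99277983}{569}\right) \frac{1}{638448} = - \frac{33092661}{121092304}$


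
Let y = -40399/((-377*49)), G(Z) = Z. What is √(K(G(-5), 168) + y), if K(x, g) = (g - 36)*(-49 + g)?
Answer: √109410784691/2639 ≈ 125.34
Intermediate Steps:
K(x, g) = (-49 + g)*(-36 + g) (K(x, g) = (-36 + g)*(-49 + g) = (-49 + g)*(-36 + g))
y = 40399/18473 (y = -40399/(-18473) = -40399*(-1/18473) = 40399/18473 ≈ 2.1869)
√(K(G(-5), 168) + y) = √((1764 + 168² - 85*168) + 40399/18473) = √((1764 + 28224 - 14280) + 40399/18473) = √(15708 + 40399/18473) = √(290214283/18473) = √109410784691/2639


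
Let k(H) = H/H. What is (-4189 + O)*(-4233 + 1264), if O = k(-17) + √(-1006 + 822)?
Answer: 12434172 - 5938*I*√46 ≈ 1.2434e+7 - 40274.0*I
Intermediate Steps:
k(H) = 1
O = 1 + 2*I*√46 (O = 1 + √(-1006 + 822) = 1 + √(-184) = 1 + 2*I*√46 ≈ 1.0 + 13.565*I)
(-4189 + O)*(-4233 + 1264) = (-4189 + (1 + 2*I*√46))*(-4233 + 1264) = (-4188 + 2*I*√46)*(-2969) = 12434172 - 5938*I*√46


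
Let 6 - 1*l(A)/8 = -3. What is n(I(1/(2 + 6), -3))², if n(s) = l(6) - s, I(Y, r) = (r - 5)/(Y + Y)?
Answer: 10816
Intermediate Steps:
l(A) = 72 (l(A) = 48 - 8*(-3) = 48 + 24 = 72)
I(Y, r) = (-5 + r)/(2*Y) (I(Y, r) = (-5 + r)/((2*Y)) = (-5 + r)*(1/(2*Y)) = (-5 + r)/(2*Y))
n(s) = 72 - s
n(I(1/(2 + 6), -3))² = (72 - (-5 - 3)/(2*(1/(2 + 6))))² = (72 - (-8)/(2*(1/8)))² = (72 - (-8)/(2*⅛))² = (72 - 8*(-8)/2)² = (72 - 1*(-32))² = (72 + 32)² = 104² = 10816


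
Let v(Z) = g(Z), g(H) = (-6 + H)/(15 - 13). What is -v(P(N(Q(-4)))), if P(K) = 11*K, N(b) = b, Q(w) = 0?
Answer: 3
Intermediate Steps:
g(H) = -3 + H/2 (g(H) = (-6 + H)/2 = (-6 + H)*(1/2) = -3 + H/2)
v(Z) = -3 + Z/2
-v(P(N(Q(-4)))) = -(-3 + (11*0)/2) = -(-3 + (1/2)*0) = -(-3 + 0) = -1*(-3) = 3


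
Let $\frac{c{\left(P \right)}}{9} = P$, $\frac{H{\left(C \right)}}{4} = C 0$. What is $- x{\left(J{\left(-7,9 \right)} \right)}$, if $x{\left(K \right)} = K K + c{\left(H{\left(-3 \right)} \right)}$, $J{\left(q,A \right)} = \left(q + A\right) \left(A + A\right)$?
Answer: $-1296$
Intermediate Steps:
$H{\left(C \right)} = 0$ ($H{\left(C \right)} = 4 C 0 = 4 \cdot 0 = 0$)
$c{\left(P \right)} = 9 P$
$J{\left(q,A \right)} = 2 A \left(A + q\right)$ ($J{\left(q,A \right)} = \left(A + q\right) 2 A = 2 A \left(A + q\right)$)
$x{\left(K \right)} = K^{2}$ ($x{\left(K \right)} = K K + 9 \cdot 0 = K^{2} + 0 = K^{2}$)
$- x{\left(J{\left(-7,9 \right)} \right)} = - \left(2 \cdot 9 \left(9 - 7\right)\right)^{2} = - \left(2 \cdot 9 \cdot 2\right)^{2} = - 36^{2} = \left(-1\right) 1296 = -1296$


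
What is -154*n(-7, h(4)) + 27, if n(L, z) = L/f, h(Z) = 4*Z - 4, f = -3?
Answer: -997/3 ≈ -332.33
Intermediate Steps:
h(Z) = -4 + 4*Z
n(L, z) = -L/3 (n(L, z) = L/(-3) = L*(-1/3) = -L/3)
-154*n(-7, h(4)) + 27 = -(-154)*(-7)/3 + 27 = -154*7/3 + 27 = -1078/3 + 27 = -997/3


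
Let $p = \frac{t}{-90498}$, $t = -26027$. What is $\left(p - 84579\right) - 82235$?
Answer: $- \frac{15096307345}{90498} \approx -1.6681 \cdot 10^{5}$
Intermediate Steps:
$p = \frac{26027}{90498}$ ($p = - \frac{26027}{-90498} = \left(-26027\right) \left(- \frac{1}{90498}\right) = \frac{26027}{90498} \approx 0.2876$)
$\left(p - 84579\right) - 82235 = \left(\frac{26027}{90498} - 84579\right) - 82235 = - \frac{7654204315}{90498} - 82235 = - \frac{15096307345}{90498}$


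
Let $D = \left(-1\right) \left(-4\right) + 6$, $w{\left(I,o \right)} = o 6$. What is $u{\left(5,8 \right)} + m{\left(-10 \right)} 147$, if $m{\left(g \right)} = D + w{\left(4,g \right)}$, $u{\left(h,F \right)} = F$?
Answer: $-7342$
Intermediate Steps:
$w{\left(I,o \right)} = 6 o$
$D = 10$ ($D = 4 + 6 = 10$)
$m{\left(g \right)} = 10 + 6 g$
$u{\left(5,8 \right)} + m{\left(-10 \right)} 147 = 8 + \left(10 + 6 \left(-10\right)\right) 147 = 8 + \left(10 - 60\right) 147 = 8 - 7350 = -7342$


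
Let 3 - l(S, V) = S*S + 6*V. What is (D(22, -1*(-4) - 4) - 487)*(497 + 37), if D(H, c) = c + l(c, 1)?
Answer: -261660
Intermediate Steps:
l(S, V) = 3 - S² - 6*V (l(S, V) = 3 - (S*S + 6*V) = 3 - (S² + 6*V) = 3 + (-S² - 6*V) = 3 - S² - 6*V)
D(H, c) = -3 + c - c² (D(H, c) = c + (3 - c² - 6*1) = c + (3 - c² - 6) = c + (-3 - c²) = -3 + c - c²)
(D(22, -1*(-4) - 4) - 487)*(497 + 37) = ((-3 + (-1*(-4) - 4) - (-1*(-4) - 4)²) - 487)*(497 + 37) = ((-3 + (4 - 4) - (4 - 4)²) - 487)*534 = ((-3 + 0 - 1*0²) - 487)*534 = ((-3 + 0 - 1*0) - 487)*534 = ((-3 + 0 + 0) - 487)*534 = (-3 - 487)*534 = -490*534 = -261660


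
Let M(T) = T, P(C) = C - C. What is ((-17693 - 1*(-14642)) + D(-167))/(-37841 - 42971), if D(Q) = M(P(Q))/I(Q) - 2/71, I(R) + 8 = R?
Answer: 216623/5737652 ≈ 0.037755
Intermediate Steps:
P(C) = 0
I(R) = -8 + R
D(Q) = -2/71 (D(Q) = 0/(-8 + Q) - 2/71 = 0 - 2*1/71 = 0 - 2/71 = -2/71)
((-17693 - 1*(-14642)) + D(-167))/(-37841 - 42971) = ((-17693 - 1*(-14642)) - 2/71)/(-37841 - 42971) = ((-17693 + 14642) - 2/71)/(-80812) = (-3051 - 2/71)*(-1/80812) = -216623/71*(-1/80812) = 216623/5737652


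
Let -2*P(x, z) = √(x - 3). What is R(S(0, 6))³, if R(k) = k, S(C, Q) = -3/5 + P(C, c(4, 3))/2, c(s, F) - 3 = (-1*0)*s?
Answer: 243/2000 - 357*I*√3/1600 ≈ 0.1215 - 0.38646*I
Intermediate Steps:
c(s, F) = 3 (c(s, F) = 3 + (-1*0)*s = 3 + 0*s = 3 + 0 = 3)
P(x, z) = -√(-3 + x)/2 (P(x, z) = -√(x - 3)/2 = -√(-3 + x)/2)
S(C, Q) = -⅗ - √(-3 + C)/4 (S(C, Q) = -3/5 - √(-3 + C)/2/2 = -3*⅕ - √(-3 + C)/2*(½) = -⅗ - √(-3 + C)/4)
R(S(0, 6))³ = (-⅗ - √(-3 + 0)/4)³ = (-⅗ - I*√3/4)³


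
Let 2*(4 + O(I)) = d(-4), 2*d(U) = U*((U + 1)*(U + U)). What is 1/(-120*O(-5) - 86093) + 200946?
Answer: 16624865417/82733 ≈ 2.0095e+5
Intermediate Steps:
d(U) = U²*(1 + U) (d(U) = (U*((U + 1)*(U + U)))/2 = (U*((1 + U)*(2*U)))/2 = (U*(2*U*(1 + U)))/2 = (2*U²*(1 + U))/2 = U²*(1 + U))
O(I) = -28 (O(I) = -4 + ((-4)²*(1 - 4))/2 = -4 + (16*(-3))/2 = -4 + (½)*(-48) = -4 - 24 = -28)
1/(-120*O(-5) - 86093) + 200946 = 1/(-120*(-28) - 86093) + 200946 = 1/(3360 - 86093) + 200946 = 1/(-82733) + 200946 = -1/82733 + 200946 = 16624865417/82733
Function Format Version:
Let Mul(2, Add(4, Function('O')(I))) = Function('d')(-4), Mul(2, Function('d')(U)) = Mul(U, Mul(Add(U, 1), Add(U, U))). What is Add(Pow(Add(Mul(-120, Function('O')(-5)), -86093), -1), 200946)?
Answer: Rational(16624865417, 82733) ≈ 2.0095e+5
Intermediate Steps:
Function('d')(U) = Mul(Pow(U, 2), Add(1, U)) (Function('d')(U) = Mul(Rational(1, 2), Mul(U, Mul(Add(U, 1), Add(U, U)))) = Mul(Rational(1, 2), Mul(U, Mul(Add(1, U), Mul(2, U)))) = Mul(Rational(1, 2), Mul(U, Mul(2, U, Add(1, U)))) = Mul(Rational(1, 2), Mul(2, Pow(U, 2), Add(1, U))) = Mul(Pow(U, 2), Add(1, U)))
Function('O')(I) = -28 (Function('O')(I) = Add(-4, Mul(Rational(1, 2), Mul(Pow(-4, 2), Add(1, -4)))) = Add(-4, Mul(Rational(1, 2), Mul(16, -3))) = Add(-4, Mul(Rational(1, 2), -48)) = Add(-4, -24) = -28)
Add(Pow(Add(Mul(-120, Function('O')(-5)), -86093), -1), 200946) = Add(Pow(Add(Mul(-120, -28), -86093), -1), 200946) = Add(Pow(Add(3360, -86093), -1), 200946) = Add(Pow(-82733, -1), 200946) = Add(Rational(-1, 82733), 200946) = Rational(16624865417, 82733)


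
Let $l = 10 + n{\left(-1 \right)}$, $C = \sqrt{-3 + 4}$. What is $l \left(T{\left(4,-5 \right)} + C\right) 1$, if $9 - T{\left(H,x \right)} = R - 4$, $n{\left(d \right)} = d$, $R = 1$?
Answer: $117$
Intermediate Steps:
$C = 1$ ($C = \sqrt{1} = 1$)
$T{\left(H,x \right)} = 12$ ($T{\left(H,x \right)} = 9 - \left(1 - 4\right) = 9 - -3 = 9 + 3 = 12$)
$l = 9$ ($l = 10 - 1 = 9$)
$l \left(T{\left(4,-5 \right)} + C\right) 1 = 9 \left(12 + 1\right) 1 = 9 \cdot 13 \cdot 1 = 9 \cdot 13 = 117$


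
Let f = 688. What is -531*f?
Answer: -365328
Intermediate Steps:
-531*f = -531*688 = -365328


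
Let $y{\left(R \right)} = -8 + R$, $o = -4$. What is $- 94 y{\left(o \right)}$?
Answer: $1128$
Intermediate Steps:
$- 94 y{\left(o \right)} = - 94 \left(-8 - 4\right) = \left(-94\right) \left(-12\right) = 1128$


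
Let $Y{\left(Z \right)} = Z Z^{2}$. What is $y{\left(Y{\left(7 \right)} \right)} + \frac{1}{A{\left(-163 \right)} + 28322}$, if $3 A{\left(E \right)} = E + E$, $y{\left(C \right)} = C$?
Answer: $\frac{29031523}{84640} \approx 343.0$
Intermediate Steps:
$Y{\left(Z \right)} = Z^{3}$
$A{\left(E \right)} = \frac{2 E}{3}$ ($A{\left(E \right)} = \frac{E + E}{3} = \frac{2 E}{3}$)
$y{\left(Y{\left(7 \right)} \right)} + \frac{1}{A{\left(-163 \right)} + 28322} = 7^{3} + \frac{1}{\frac{2}{3} \left(-163\right) + 28322} = 343 + \frac{1}{- \frac{326}{3} + 28322} = 343 + \frac{1}{\frac{84640}{3}} = 343 + \frac{3}{84640} = \frac{29031523}{84640}$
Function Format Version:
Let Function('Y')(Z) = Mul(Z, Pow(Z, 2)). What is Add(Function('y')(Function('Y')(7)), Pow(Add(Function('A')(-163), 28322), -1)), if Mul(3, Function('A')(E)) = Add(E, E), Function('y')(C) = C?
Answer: Rational(29031523, 84640) ≈ 343.00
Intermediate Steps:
Function('Y')(Z) = Pow(Z, 3)
Function('A')(E) = Mul(Rational(2, 3), E) (Function('A')(E) = Mul(Rational(1, 3), Add(E, E)) = Mul(Rational(1, 3), Mul(2, E)) = Mul(Rational(2, 3), E))
Add(Function('y')(Function('Y')(7)), Pow(Add(Function('A')(-163), 28322), -1)) = Add(Pow(7, 3), Pow(Add(Mul(Rational(2, 3), -163), 28322), -1)) = Add(343, Pow(Add(Rational(-326, 3), 28322), -1)) = Add(343, Pow(Rational(84640, 3), -1)) = Add(343, Rational(3, 84640)) = Rational(29031523, 84640)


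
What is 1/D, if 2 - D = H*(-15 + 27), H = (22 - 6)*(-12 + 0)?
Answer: 1/2306 ≈ 0.00043365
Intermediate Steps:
H = -192 (H = 16*(-12) = -192)
D = 2306 (D = 2 - (-192)*(-15 + 27) = 2 - (-192)*12 = 2 - 1*(-2304) = 2 + 2304 = 2306)
1/D = 1/2306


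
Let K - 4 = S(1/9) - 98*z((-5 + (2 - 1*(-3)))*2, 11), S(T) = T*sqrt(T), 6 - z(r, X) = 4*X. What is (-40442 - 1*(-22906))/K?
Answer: -473472/100657 ≈ -4.7038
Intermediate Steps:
z(r, X) = 6 - 4*X
S(T) = T**(3/2)
K = 100657/27 (K = 4 + ((1/9)**(3/2) - 98*(6 - 4*11)) = 4 + ((1/9)**(3/2) - 98*(6 - 44)) = 4 + (1/27 - 98*(-38)) = 4 + (1/27 + 3724) = 4 + 100549/27 = 100657/27 ≈ 3728.0)
(-40442 - 1*(-22906))/K = (-40442 - 1*(-22906))/(100657/27) = (-40442 + 22906)*(27/100657) = -17536*27/100657 = -473472/100657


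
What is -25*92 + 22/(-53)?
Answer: -121922/53 ≈ -2300.4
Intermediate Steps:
-25*92 + 22/(-53) = -2300 + 22*(-1/53) = -2300 - 22/53 = -121922/53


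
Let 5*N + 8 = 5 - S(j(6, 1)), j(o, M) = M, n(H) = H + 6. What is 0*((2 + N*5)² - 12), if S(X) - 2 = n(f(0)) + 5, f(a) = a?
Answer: 0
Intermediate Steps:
n(H) = 6 + H
S(X) = 13 (S(X) = 2 + ((6 + 0) + 5) = 2 + (6 + 5) = 2 + 11 = 13)
N = -16/5 (N = -8/5 + (5 - 1*13)/5 = -8/5 + (5 - 13)/5 = -8/5 + (⅕)*(-8) = -8/5 - 8/5 = -16/5 ≈ -3.2000)
0*((2 + N*5)² - 12) = 0*((2 - 16/5*5)² - 12) = 0*((2 - 16)² - 12) = 0*((-14)² - 12) = 0*(196 - 12) = 0*184 = 0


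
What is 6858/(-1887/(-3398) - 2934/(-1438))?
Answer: 5585068332/2113873 ≈ 2642.1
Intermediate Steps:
6858/(-1887/(-3398) - 2934/(-1438)) = 6858/(-1887*(-1/3398) - 2934*(-1/1438)) = 6858/(1887/3398 + 1467/719) = 6858/(6341619/2443162) = 6858*(2443162/6341619) = 5585068332/2113873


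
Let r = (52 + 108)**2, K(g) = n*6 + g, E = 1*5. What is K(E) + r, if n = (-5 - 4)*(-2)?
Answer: 25713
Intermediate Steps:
n = 18 (n = -9*(-2) = 18)
E = 5
K(g) = 108 + g (K(g) = 18*6 + g = 108 + g)
r = 25600 (r = 160**2 = 25600)
K(E) + r = (108 + 5) + 25600 = 113 + 25600 = 25713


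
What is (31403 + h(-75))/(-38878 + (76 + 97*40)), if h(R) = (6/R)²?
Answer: -19626879/21826250 ≈ -0.89923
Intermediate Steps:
h(R) = 36/R²
(31403 + h(-75))/(-38878 + (76 + 97*40)) = (31403 + 36/(-75)²)/(-38878 + (76 + 97*40)) = (31403 + 36*(1/5625))/(-38878 + (76 + 3880)) = (31403 + 4/625)/(-38878 + 3956) = (19626879/625)/(-34922) = (19626879/625)*(-1/34922) = -19626879/21826250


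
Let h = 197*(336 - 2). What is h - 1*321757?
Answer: -255959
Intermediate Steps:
h = 65798 (h = 197*334 = 65798)
h - 1*321757 = 65798 - 1*321757 = 65798 - 321757 = -255959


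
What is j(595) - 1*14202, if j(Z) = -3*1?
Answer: -14205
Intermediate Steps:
j(Z) = -3
j(595) - 1*14202 = -3 - 1*14202 = -3 - 14202 = -14205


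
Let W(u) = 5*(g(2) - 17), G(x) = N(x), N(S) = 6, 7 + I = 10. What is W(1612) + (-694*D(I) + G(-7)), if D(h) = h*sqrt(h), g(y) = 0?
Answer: -79 - 2082*sqrt(3) ≈ -3685.1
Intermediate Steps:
I = 3 (I = -7 + 10 = 3)
G(x) = 6
D(h) = h**(3/2)
W(u) = -85 (W(u) = 5*(0 - 17) = 5*(-17) = -85)
W(1612) + (-694*D(I) + G(-7)) = -85 + (-2082*sqrt(3) + 6) = -85 + (6 - 2082*sqrt(3)) = -79 - 2082*sqrt(3)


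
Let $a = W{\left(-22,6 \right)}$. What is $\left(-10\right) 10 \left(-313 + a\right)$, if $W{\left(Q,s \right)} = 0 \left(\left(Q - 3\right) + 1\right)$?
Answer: $31300$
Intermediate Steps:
$W{\left(Q,s \right)} = 0$ ($W{\left(Q,s \right)} = 0 \left(\left(-3 + Q\right) + 1\right) = 0 \left(-2 + Q\right) = 0$)
$a = 0$
$\left(-10\right) 10 \left(-313 + a\right) = \left(-10\right) 10 \left(-313 + 0\right) = \left(-100\right) \left(-313\right) = 31300$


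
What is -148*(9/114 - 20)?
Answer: 56018/19 ≈ 2948.3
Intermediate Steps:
-148*(9/114 - 20) = -148*(9*(1/114) - 20) = -148*(3/38 - 20) = -148*(-757/38) = 56018/19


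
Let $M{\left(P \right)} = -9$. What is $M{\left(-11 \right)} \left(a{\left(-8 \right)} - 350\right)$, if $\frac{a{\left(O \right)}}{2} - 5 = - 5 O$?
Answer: $2340$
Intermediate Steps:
$a{\left(O \right)} = 10 - 10 O$ ($a{\left(O \right)} = 10 + 2 \left(- 5 O\right) = 10 - 10 O$)
$M{\left(-11 \right)} \left(a{\left(-8 \right)} - 350\right) = - 9 \left(\left(10 - -80\right) - 350\right) = - 9 \left(\left(10 + 80\right) - 350\right) = - 9 \left(90 - 350\right) = \left(-9\right) \left(-260\right) = 2340$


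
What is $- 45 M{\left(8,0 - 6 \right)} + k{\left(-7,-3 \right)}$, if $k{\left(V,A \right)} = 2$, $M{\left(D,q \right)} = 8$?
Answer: $-358$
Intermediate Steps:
$- 45 M{\left(8,0 - 6 \right)} + k{\left(-7,-3 \right)} = \left(-45\right) 8 + 2 = -360 + 2 = -358$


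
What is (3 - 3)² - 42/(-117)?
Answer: 14/39 ≈ 0.35897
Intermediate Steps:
(3 - 3)² - 42/(-117) = 0² - 1/117*(-42) = 0 + 14/39 = 14/39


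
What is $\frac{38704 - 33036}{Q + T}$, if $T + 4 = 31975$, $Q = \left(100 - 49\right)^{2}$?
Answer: $\frac{1417}{8643} \approx 0.16395$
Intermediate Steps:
$Q = 2601$ ($Q = 51^{2} = 2601$)
$T = 31971$ ($T = -4 + 31975 = 31971$)
$\frac{38704 - 33036}{Q + T} = \frac{38704 - 33036}{2601 + 31971} = \frac{5668}{34572} = 5668 \cdot \frac{1}{34572} = \frac{1417}{8643}$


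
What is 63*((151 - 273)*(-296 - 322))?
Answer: 4749948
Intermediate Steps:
63*((151 - 273)*(-296 - 322)) = 63*(-122*(-618)) = 63*75396 = 4749948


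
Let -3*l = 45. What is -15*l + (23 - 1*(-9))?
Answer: 257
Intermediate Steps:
l = -15 (l = -1/3*45 = -15)
-15*l + (23 - 1*(-9)) = -15*(-15) + (23 - 1*(-9)) = 225 + (23 + 9) = 225 + 32 = 257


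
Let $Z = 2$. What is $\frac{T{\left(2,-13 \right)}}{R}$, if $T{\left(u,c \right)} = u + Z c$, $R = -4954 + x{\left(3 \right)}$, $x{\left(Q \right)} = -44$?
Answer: $\frac{4}{833} \approx 0.0048019$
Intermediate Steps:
$R = -4998$ ($R = -4954 - 44 = -4998$)
$T{\left(u,c \right)} = u + 2 c$
$\frac{T{\left(2,-13 \right)}}{R} = \frac{2 + 2 \left(-13\right)}{-4998} = \left(2 - 26\right) \left(- \frac{1}{4998}\right) = \left(-24\right) \left(- \frac{1}{4998}\right) = \frac{4}{833}$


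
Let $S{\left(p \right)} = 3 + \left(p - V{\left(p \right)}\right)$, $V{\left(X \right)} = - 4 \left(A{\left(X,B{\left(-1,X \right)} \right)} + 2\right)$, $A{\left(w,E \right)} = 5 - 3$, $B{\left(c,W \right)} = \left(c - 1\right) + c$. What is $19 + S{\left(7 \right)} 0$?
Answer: $19$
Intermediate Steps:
$B{\left(c,W \right)} = -1 + 2 c$ ($B{\left(c,W \right)} = \left(-1 + c\right) + c = -1 + 2 c$)
$A{\left(w,E \right)} = 2$ ($A{\left(w,E \right)} = 5 - 3 = 2$)
$V{\left(X \right)} = -16$ ($V{\left(X \right)} = - 4 \left(2 + 2\right) = \left(-4\right) 4 = -16$)
$S{\left(p \right)} = 19 + p$ ($S{\left(p \right)} = 3 + \left(p - -16\right) = 3 + \left(p + 16\right) = 3 + \left(16 + p\right) = 19 + p$)
$19 + S{\left(7 \right)} 0 = 19 + \left(19 + 7\right) 0 = 19 + 26 \cdot 0 = 19 + 0 = 19$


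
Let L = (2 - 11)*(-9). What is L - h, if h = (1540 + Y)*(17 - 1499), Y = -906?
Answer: 939669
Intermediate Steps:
L = 81 (L = -9*(-9) = 81)
h = -939588 (h = (1540 - 906)*(17 - 1499) = 634*(-1482) = -939588)
L - h = 81 - 1*(-939588) = 81 + 939588 = 939669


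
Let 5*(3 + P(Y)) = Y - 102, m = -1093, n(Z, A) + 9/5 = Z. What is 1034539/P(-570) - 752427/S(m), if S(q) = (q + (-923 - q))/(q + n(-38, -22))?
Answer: -227053219397/243885 ≈ -9.3099e+5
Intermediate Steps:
n(Z, A) = -9/5 + Z
S(q) = -923/(-199/5 + q) (S(q) = (q + (-923 - q))/(q + (-9/5 - 38)) = -923/(q - 199/5) = -923/(-199/5 + q))
P(Y) = -117/5 + Y/5 (P(Y) = -3 + (Y - 102)/5 = -3 + (-102 + Y)/5 = -3 + (-102/5 + Y/5) = -117/5 + Y/5)
1034539/P(-570) - 752427/S(m) = 1034539/(-117/5 + (⅕)*(-570)) - 752427/((-4615/(-199 + 5*(-1093)))) = 1034539/(-117/5 - 114) - 752427/((-4615/(-199 - 5465))) = 1034539/(-687/5) - 752427/((-4615/(-5664))) = 1034539*(-5/687) - 752427/((-4615*(-1/5664))) = -5172695/687 - 752427/4615/5664 = -5172695/687 - 752427*5664/4615 = -5172695/687 - 327826656/355 = -227053219397/243885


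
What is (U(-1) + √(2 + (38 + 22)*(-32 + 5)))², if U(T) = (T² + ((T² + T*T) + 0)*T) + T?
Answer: (2 - I*√1618)² ≈ -1614.0 - 160.9*I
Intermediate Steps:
U(T) = T + T² + 2*T³ (U(T) = (T² + ((T² + T²) + 0)*T) + T = (T² + (2*T² + 0)*T) + T = (T² + (2*T²)*T) + T = (T² + 2*T³) + T = T + T² + 2*T³)
(U(-1) + √(2 + (38 + 22)*(-32 + 5)))² = (-(1 - 1 + 2*(-1)²) + √(2 + (38 + 22)*(-32 + 5)))² = (-(1 - 1 + 2*1) + √(2 + 60*(-27)))² = (-(1 - 1 + 2) + √(2 - 1620))² = (-1*2 + √(-1618))² = (-2 + I*√1618)²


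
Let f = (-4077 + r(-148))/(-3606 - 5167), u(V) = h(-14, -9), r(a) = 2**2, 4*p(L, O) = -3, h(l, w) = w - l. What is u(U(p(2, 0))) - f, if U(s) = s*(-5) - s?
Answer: 39792/8773 ≈ 4.5357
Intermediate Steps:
p(L, O) = -3/4 (p(L, O) = (1/4)*(-3) = -3/4)
r(a) = 4
U(s) = -6*s (U(s) = -5*s - s = -6*s)
u(V) = 5 (u(V) = -9 - 1*(-14) = -9 + 14 = 5)
f = 4073/8773 (f = (-4077 + 4)/(-3606 - 5167) = -4073/(-8773) = -4073*(-1/8773) = 4073/8773 ≈ 0.46427)
u(U(p(2, 0))) - f = 5 - 1*4073/8773 = 5 - 4073/8773 = 39792/8773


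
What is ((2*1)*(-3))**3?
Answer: -216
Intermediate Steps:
((2*1)*(-3))**3 = (2*(-3))**3 = (-6)**3 = -216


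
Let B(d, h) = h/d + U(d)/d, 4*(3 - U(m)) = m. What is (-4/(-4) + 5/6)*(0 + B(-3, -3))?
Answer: -11/24 ≈ -0.45833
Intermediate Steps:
U(m) = 3 - m/4
B(d, h) = h/d + (3 - d/4)/d
(-4/(-4) + 5/6)*(0 + B(-3, -3)) = (-4/(-4) + 5/6)*(0 + (3 - 3 - ¼*(-3))/(-3)) = (-4*(-¼) + 5*(⅙))*(0 - (3 - 3 + ¾)/3) = (1 + ⅚)*(0 - ⅓*¾) = 11*(0 - ¼)/6 = (11/6)*(-¼) = -11/24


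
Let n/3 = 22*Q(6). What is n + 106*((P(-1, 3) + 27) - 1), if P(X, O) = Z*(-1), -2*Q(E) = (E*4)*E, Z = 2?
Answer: -2208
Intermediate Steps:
Q(E) = -2*E**2 (Q(E) = -E*4*E/2 = -4*E*E/2 = -2*E**2)
P(X, O) = -2 (P(X, O) = 2*(-1) = -2)
n = -4752 (n = 3*(22*(-2*6**2)) = 3*(22*(-2*36)) = 3*(22*(-72)) = 3*(-1584) = -4752)
n + 106*((P(-1, 3) + 27) - 1) = -4752 + 106*((-2 + 27) - 1) = -4752 + 106*(25 - 1) = -4752 + 106*24 = -4752 + 2544 = -2208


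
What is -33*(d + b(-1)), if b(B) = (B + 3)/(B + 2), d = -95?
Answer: 3069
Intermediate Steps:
b(B) = (3 + B)/(2 + B)
-33*(d + b(-1)) = -33*(-95 + (3 - 1)/(2 - 1)) = -33*(-95 + 2/1) = -33*(-95 + 1*2) = -33*(-95 + 2) = -33*(-93) = 3069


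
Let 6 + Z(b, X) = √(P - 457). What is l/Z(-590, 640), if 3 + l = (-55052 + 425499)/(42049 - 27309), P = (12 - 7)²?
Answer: -29657/104520 - 29657*I*√3/52260 ≈ -0.28374 - 0.98292*I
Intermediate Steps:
P = 25 (P = 5² = 25)
Z(b, X) = -6 + 12*I*√3 (Z(b, X) = -6 + √(25 - 457) = -6 + √(-432) = -6 + 12*I*√3)
l = 29657/1340 (l = -3 + (-55052 + 425499)/(42049 - 27309) = -3 + 370447/14740 = -3 + 370447*(1/14740) = -3 + 33677/1340 = 29657/1340 ≈ 22.132)
l/Z(-590, 640) = 29657/(1340*(-6 + 12*I*√3))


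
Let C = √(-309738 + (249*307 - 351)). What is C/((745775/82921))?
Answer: 82921*I*√233646/745775 ≈ 53.745*I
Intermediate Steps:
C = I*√233646 (C = √(-309738 + (76443 - 351)) = √(-309738 + 76092) = √(-233646) = I*√233646 ≈ 483.37*I)
C/((745775/82921)) = (I*√233646)/((745775/82921)) = (I*√233646)/((745775*(1/82921))) = (I*√233646)/(745775/82921) = (I*√233646)*(82921/745775) = 82921*I*√233646/745775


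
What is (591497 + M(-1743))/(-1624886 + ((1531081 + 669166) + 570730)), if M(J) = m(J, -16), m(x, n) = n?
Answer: 591481/1146091 ≈ 0.51609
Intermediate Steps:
M(J) = -16
(591497 + M(-1743))/(-1624886 + ((1531081 + 669166) + 570730)) = (591497 - 16)/(-1624886 + ((1531081 + 669166) + 570730)) = 591481/(-1624886 + (2200247 + 570730)) = 591481/(-1624886 + 2770977) = 591481/1146091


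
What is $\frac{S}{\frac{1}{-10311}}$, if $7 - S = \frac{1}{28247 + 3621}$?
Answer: $- \frac{2300126325}{31868} \approx -72177.0$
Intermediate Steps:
$S = \frac{223075}{31868}$ ($S = 7 - \frac{1}{28247 + 3621} = 7 - \frac{1}{31868} = \frac{223075}{31868} \approx 7.0$)
$\frac{S}{\frac{1}{-10311}} = \frac{223075}{31868 \frac{1}{-10311}} = \frac{223075}{31868 \left(- \frac{1}{10311}\right)} = \frac{223075}{31868} \left(-10311\right) = - \frac{2300126325}{31868}$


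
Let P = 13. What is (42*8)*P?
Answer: 4368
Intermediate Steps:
(42*8)*P = (42*8)*13 = 336*13 = 4368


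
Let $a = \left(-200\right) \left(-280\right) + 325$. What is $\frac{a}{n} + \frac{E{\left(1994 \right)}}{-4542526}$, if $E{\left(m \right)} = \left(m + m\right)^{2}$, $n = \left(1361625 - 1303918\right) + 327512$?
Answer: $- \frac{2935360335293}{874933661597} \approx -3.3549$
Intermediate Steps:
$n = 385219$ ($n = 57707 + 327512 = 385219$)
$a = 56325$ ($a = 56000 + 325 = 56325$)
$E{\left(m \right)} = 4 m^{2}$ ($E{\left(m \right)} = \left(2 m\right)^{2} = 4 m^{2}$)
$\frac{a}{n} + \frac{E{\left(1994 \right)}}{-4542526} = \frac{56325}{385219} + \frac{4 \cdot 1994^{2}}{-4542526} = 56325 \cdot \frac{1}{385219} + 4 \cdot 3976036 \left(- \frac{1}{4542526}\right) = \frac{56325}{385219} + 15904144 \left(- \frac{1}{4542526}\right) = \frac{56325}{385219} - \frac{7952072}{2271263} = - \frac{2935360335293}{874933661597}$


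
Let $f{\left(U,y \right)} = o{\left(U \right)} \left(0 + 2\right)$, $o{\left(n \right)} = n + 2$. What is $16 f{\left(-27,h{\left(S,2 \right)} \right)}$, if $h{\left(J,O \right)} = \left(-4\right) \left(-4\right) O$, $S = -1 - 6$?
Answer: $-800$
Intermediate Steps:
$o{\left(n \right)} = 2 + n$
$S = -7$ ($S = -1 - 6 = -7$)
$h{\left(J,O \right)} = 16 O$
$f{\left(U,y \right)} = 4 + 2 U$ ($f{\left(U,y \right)} = \left(2 + U\right) \left(0 + 2\right) = \left(2 + U\right) 2 = 4 + 2 U$)
$16 f{\left(-27,h{\left(S,2 \right)} \right)} = 16 \left(4 + 2 \left(-27\right)\right) = 16 \left(4 - 54\right) = 16 \left(-50\right) = -800$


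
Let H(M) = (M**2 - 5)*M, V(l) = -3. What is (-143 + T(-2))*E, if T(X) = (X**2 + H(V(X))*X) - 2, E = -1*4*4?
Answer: 1872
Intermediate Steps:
H(M) = M*(-5 + M**2) (H(M) = (-5 + M**2)*M = M*(-5 + M**2))
E = -16 (E = -4*4 = -16)
T(X) = -2 + X**2 - 12*X (T(X) = (X**2 + (-3*(-5 + (-3)**2))*X) - 2 = (X**2 + (-3*(-5 + 9))*X) - 2 = (X**2 + (-3*4)*X) - 2 = (X**2 - 12*X) - 2 = -2 + X**2 - 12*X)
(-143 + T(-2))*E = (-143 + (-2 + (-2)**2 - 12*(-2)))*(-16) = (-143 + (-2 + 4 + 24))*(-16) = (-143 + 26)*(-16) = -117*(-16) = 1872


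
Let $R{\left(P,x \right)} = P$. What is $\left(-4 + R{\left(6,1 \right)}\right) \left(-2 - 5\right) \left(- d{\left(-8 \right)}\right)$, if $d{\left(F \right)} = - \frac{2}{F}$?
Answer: $\frac{7}{2} \approx 3.5$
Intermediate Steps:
$\left(-4 + R{\left(6,1 \right)}\right) \left(-2 - 5\right) \left(- d{\left(-8 \right)}\right) = \left(-4 + 6\right) \left(-2 - 5\right) \left(- \frac{-2}{-8}\right) = 2 \left(-7\right) \left(- \frac{\left(-2\right) \left(-1\right)}{8}\right) = - 14 \left(\left(-1\right) \frac{1}{4}\right) = \left(-14\right) \left(- \frac{1}{4}\right) = \frac{7}{2}$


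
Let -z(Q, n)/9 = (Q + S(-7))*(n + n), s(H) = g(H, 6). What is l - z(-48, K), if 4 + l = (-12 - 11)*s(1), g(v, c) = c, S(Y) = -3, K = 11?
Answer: -10240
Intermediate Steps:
s(H) = 6
z(Q, n) = -18*n*(-3 + Q) (z(Q, n) = -9*(Q - 3)*(n + n) = -9*(-3 + Q)*2*n = -18*n*(-3 + Q))
l = -142 (l = -4 + (-12 - 11)*6 = -4 - 23*6 = -4 - 138 = -142)
l - z(-48, K) = -142 - 18*11*(3 - 1*(-48)) = -142 - 18*11*(3 + 48) = -142 - 18*11*51 = -142 - 1*10098 = -142 - 10098 = -10240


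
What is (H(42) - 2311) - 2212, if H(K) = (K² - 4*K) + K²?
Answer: -1163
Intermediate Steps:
H(K) = -4*K + 2*K²
(H(42) - 2311) - 2212 = (2*42*(-2 + 42) - 2311) - 2212 = (2*42*40 - 2311) - 2212 = (3360 - 2311) - 2212 = 1049 - 2212 = -1163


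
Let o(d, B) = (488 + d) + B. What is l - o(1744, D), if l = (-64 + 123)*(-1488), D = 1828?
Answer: -91852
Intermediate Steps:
o(d, B) = 488 + B + d
l = -87792 (l = 59*(-1488) = -87792)
l - o(1744, D) = -87792 - (488 + 1828 + 1744) = -87792 - 1*4060 = -87792 - 4060 = -91852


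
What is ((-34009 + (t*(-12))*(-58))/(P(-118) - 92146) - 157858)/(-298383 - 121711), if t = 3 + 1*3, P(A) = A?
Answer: 14564580679/38759552816 ≈ 0.37577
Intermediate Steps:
t = 6 (t = 3 + 3 = 6)
((-34009 + (t*(-12))*(-58))/(P(-118) - 92146) - 157858)/(-298383 - 121711) = ((-34009 + (6*(-12))*(-58))/(-118 - 92146) - 157858)/(-298383 - 121711) = ((-34009 - 72*(-58))/(-92264) - 157858)/(-420094) = ((-34009 + 4176)*(-1/92264) - 157858)*(-1/420094) = (-29833*(-1/92264) - 157858)*(-1/420094) = (29833/92264 - 157858)*(-1/420094) = -14564580679/92264*(-1/420094) = 14564580679/38759552816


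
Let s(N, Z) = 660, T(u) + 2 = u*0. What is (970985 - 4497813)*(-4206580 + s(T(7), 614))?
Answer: 14833556421760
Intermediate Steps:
T(u) = -2 (T(u) = -2 + u*0 = -2 + 0 = -2)
(970985 - 4497813)*(-4206580 + s(T(7), 614)) = (970985 - 4497813)*(-4206580 + 660) = -3526828*(-4205920) = 14833556421760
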